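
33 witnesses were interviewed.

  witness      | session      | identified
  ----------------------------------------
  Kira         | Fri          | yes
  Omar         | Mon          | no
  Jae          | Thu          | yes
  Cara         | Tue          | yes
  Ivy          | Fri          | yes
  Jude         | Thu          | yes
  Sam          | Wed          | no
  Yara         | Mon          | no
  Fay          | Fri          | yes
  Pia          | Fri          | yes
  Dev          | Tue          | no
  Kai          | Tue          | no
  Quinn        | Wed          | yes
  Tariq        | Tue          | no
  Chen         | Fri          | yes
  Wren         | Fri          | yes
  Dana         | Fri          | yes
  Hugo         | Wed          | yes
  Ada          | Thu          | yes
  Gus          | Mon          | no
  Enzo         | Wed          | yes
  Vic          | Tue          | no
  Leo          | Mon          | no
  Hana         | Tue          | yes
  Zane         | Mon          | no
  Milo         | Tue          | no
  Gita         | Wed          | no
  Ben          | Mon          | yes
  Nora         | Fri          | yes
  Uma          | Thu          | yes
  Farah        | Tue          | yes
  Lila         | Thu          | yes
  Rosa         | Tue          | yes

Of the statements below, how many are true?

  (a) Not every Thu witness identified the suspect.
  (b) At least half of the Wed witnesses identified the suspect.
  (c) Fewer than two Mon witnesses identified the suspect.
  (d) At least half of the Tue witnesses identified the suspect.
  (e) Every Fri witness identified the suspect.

(a) Thu: |A| = 5, |A ∩ B| = 5; needs A ⊄ B (|A ∖ B| ≥ 1) — false.
(b) Wed: |A| = 5, |A ∩ B| = 3; needs |A ∩ B| ≥ |A ∖ B| — true.
(c) Mon: |A| = 6, |A ∩ B| = 1; needs |A ∩ B| < 2 — true.
(d) Tue: |A| = 9, |A ∩ B| = 4; needs |A ∩ B| ≥ |A ∖ B| — false.
(e) Fri: |A| = 8, |A ∩ B| = 8; needs A ⊆ B, i.e. every element of A is in B (|A ∖ B| = 0) — true.

3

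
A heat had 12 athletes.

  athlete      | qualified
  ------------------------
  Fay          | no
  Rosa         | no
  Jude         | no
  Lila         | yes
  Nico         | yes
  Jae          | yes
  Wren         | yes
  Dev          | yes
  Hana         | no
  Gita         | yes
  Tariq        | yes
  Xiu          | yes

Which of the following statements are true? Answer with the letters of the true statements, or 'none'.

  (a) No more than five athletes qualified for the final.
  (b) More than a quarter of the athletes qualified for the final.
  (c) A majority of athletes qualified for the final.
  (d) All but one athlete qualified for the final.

|A| = 12, |A ∩ B| = 8, |A ∖ B| = 4.
(a) |A ∩ B| ≤ 5: fails.
(b) |A ∩ B| / |A| > 1/4: holds.
(c) |A ∩ B| > |A ∖ B|: holds.
(d) |A ∖ B| = 1: fails.

(b), (c)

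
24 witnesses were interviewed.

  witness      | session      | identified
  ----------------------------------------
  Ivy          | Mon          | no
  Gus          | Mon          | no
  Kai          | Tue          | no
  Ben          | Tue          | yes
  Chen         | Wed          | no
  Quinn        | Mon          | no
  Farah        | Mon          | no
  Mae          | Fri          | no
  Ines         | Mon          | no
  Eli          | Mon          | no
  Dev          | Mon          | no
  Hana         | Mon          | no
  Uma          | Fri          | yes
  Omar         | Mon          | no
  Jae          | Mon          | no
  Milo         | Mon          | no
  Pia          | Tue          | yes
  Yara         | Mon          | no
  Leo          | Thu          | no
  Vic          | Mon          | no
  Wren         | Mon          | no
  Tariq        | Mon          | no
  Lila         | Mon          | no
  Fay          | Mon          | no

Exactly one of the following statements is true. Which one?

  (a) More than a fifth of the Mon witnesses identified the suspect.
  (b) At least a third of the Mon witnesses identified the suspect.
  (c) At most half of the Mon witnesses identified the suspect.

|A| = 17, |A ∩ B| = 0, |A ∖ B| = 17.
(a) requires |A ∩ B| / |A| > 1/5: false.
(b) requires |A ∩ B| / |A| ≥ 1/3: false.
(c) requires |A ∩ B| ≤ |A ∖ B|: true.

(c)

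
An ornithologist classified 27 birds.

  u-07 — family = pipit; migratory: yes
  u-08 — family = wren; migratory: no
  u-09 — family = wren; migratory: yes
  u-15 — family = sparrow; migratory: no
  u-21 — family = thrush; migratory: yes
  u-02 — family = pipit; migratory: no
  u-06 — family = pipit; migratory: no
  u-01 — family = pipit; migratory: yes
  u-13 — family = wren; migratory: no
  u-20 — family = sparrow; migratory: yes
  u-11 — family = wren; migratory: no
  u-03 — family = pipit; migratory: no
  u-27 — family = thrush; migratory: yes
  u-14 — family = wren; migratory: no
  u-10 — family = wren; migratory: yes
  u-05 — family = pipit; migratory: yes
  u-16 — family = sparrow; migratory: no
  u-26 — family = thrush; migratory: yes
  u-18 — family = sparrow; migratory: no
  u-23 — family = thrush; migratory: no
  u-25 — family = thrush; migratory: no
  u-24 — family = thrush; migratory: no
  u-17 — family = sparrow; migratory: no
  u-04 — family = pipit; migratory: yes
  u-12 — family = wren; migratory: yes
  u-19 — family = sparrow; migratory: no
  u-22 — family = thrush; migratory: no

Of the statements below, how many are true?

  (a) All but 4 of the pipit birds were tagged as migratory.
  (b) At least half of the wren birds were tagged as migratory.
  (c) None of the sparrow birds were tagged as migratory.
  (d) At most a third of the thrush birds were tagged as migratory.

(a) pipit: |A| = 7, |A ∩ B| = 4; needs |A ∖ B| = 4 — false.
(b) wren: |A| = 7, |A ∩ B| = 3; needs |A ∩ B| ≥ |A ∖ B| — false.
(c) sparrow: |A| = 6, |A ∩ B| = 1; needs A ∩ B = ∅ (|A ∩ B| = 0) — false.
(d) thrush: |A| = 7, |A ∩ B| = 3; needs |A ∩ B| / |A| ≤ 1/3 — false.

0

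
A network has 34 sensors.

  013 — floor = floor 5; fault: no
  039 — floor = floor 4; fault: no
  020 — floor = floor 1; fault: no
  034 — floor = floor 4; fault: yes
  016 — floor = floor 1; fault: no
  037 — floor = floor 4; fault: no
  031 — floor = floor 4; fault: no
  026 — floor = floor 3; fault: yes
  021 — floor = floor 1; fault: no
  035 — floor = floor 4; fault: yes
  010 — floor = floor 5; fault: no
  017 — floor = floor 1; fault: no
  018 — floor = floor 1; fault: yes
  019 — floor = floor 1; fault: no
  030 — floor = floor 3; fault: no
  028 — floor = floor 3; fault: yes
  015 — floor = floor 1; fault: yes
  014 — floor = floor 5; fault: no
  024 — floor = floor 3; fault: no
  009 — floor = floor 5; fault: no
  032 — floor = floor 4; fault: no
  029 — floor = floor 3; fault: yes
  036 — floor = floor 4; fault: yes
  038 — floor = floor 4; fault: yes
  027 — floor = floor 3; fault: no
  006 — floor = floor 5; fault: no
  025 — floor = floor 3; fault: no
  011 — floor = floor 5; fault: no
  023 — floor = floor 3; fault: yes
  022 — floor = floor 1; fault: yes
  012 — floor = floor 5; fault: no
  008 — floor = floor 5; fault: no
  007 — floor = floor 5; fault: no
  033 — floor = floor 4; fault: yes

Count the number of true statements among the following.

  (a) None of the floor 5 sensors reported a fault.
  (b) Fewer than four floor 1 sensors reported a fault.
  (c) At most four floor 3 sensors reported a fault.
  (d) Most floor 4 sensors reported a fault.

(a) floor 5: |A| = 9, |A ∩ B| = 0; needs A ∩ B = ∅ (|A ∩ B| = 0) — true.
(b) floor 1: |A| = 8, |A ∩ B| = 3; needs |A ∩ B| < 4 — true.
(c) floor 3: |A| = 8, |A ∩ B| = 4; needs |A ∩ B| ≤ 4 — true.
(d) floor 4: |A| = 9, |A ∩ B| = 5; needs |A ∩ B| > |A ∖ B| — true.

4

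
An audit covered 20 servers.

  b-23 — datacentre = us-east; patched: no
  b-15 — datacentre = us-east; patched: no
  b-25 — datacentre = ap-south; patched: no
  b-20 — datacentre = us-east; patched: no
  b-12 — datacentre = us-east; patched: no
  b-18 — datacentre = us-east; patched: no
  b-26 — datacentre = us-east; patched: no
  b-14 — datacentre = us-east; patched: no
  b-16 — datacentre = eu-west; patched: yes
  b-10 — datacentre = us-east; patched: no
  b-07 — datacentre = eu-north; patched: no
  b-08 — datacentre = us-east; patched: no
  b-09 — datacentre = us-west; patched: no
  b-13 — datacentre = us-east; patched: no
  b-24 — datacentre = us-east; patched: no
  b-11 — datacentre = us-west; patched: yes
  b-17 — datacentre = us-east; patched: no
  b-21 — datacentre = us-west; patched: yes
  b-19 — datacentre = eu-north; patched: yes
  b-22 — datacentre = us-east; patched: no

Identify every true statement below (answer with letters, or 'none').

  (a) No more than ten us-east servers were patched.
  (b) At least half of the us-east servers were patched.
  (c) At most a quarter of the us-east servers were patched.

(a), (c)

|A| = 13, |A ∩ B| = 0, |A ∖ B| = 13.
(a) |A ∩ B| ≤ 10: holds.
(b) |A ∩ B| ≥ |A ∖ B|: fails.
(c) |A ∩ B| / |A| ≤ 1/4: holds.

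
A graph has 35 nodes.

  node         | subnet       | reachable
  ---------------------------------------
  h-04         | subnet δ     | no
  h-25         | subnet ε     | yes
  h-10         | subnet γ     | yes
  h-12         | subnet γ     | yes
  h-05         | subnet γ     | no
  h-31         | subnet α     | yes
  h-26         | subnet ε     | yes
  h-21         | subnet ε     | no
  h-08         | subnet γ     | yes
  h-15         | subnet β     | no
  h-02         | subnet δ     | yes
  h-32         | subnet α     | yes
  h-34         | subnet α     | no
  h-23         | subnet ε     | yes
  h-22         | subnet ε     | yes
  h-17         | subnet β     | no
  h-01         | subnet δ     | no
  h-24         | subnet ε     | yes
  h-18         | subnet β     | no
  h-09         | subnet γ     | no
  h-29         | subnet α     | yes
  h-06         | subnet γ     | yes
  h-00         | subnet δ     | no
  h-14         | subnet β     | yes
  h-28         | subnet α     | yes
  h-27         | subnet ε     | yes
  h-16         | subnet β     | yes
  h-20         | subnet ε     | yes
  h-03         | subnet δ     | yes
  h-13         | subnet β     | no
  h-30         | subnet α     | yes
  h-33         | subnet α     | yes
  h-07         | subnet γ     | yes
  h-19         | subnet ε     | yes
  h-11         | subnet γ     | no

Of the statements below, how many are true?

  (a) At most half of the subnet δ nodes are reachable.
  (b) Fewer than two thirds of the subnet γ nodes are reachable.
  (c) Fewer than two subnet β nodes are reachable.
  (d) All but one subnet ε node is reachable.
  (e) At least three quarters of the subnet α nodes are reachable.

4

(a) subnet δ: |A| = 5, |A ∩ B| = 2; needs |A ∩ B| ≤ |A ∖ B| — true.
(b) subnet γ: |A| = 8, |A ∩ B| = 5; needs |A ∩ B| / |A| < 2/3 — true.
(c) subnet β: |A| = 6, |A ∩ B| = 2; needs |A ∩ B| < 2 — false.
(d) subnet ε: |A| = 9, |A ∩ B| = 8; needs |A ∖ B| = 1 — true.
(e) subnet α: |A| = 7, |A ∩ B| = 6; needs |A ∩ B| / |A| ≥ 3/4 — true.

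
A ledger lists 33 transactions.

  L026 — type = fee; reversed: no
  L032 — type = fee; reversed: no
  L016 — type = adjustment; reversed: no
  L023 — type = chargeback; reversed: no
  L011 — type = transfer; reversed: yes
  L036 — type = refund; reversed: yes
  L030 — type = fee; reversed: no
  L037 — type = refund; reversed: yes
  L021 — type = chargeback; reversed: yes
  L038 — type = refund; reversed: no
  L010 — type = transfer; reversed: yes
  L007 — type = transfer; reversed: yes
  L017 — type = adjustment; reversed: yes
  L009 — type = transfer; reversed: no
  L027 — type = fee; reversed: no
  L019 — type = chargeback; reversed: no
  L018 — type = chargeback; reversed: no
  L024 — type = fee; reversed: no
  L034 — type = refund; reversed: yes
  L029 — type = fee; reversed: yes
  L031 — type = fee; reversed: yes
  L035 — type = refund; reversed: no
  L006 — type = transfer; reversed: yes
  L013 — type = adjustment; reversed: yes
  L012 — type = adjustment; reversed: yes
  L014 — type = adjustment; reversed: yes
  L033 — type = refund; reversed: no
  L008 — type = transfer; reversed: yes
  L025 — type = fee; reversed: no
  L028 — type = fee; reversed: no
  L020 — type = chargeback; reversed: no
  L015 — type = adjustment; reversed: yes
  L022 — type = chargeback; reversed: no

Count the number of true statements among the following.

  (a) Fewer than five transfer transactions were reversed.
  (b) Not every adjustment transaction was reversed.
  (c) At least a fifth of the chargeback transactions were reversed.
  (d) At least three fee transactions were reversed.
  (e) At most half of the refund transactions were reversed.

(a) transfer: |A| = 6, |A ∩ B| = 5; needs |A ∩ B| < 5 — false.
(b) adjustment: |A| = 6, |A ∩ B| = 5; needs A ⊄ B (|A ∖ B| ≥ 1) — true.
(c) chargeback: |A| = 6, |A ∩ B| = 1; needs |A ∩ B| / |A| ≥ 1/5 — false.
(d) fee: |A| = 9, |A ∩ B| = 2; needs |A ∩ B| ≥ 3 — false.
(e) refund: |A| = 6, |A ∩ B| = 3; needs |A ∩ B| ≤ |A ∖ B| — true.

2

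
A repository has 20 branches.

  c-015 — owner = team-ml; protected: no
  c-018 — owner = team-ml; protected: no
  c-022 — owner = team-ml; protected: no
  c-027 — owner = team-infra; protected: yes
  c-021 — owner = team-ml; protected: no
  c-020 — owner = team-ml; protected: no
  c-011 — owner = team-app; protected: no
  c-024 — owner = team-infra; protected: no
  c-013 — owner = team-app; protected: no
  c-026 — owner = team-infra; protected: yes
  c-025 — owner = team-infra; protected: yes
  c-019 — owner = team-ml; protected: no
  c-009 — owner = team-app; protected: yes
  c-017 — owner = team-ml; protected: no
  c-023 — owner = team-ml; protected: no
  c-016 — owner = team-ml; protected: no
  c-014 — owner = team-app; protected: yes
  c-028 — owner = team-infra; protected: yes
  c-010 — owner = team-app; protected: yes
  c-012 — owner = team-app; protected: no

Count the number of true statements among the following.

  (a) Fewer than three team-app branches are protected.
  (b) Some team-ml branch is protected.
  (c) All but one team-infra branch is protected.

1

(a) team-app: |A| = 6, |A ∩ B| = 3; needs |A ∩ B| < 3 — false.
(b) team-ml: |A| = 9, |A ∩ B| = 0; needs A ∩ B ≠ ∅ (|A ∩ B| ≥ 1) — false.
(c) team-infra: |A| = 5, |A ∩ B| = 4; needs |A ∖ B| = 1 — true.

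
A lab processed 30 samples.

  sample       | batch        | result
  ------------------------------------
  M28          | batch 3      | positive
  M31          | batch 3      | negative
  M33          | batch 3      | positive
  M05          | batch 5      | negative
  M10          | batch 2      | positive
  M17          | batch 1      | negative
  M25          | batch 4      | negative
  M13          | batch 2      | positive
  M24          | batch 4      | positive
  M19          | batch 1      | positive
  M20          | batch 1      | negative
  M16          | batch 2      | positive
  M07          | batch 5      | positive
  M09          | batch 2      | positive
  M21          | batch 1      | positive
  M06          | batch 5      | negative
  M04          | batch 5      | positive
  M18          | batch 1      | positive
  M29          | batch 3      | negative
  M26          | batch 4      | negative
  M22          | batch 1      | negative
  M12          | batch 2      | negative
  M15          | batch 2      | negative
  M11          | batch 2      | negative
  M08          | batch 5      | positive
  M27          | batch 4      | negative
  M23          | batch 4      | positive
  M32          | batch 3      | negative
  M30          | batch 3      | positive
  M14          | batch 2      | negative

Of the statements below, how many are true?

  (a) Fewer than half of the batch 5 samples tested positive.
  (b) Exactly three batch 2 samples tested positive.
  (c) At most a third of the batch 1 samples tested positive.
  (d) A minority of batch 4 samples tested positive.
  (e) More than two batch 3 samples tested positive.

(a) batch 5: |A| = 5, |A ∩ B| = 3; needs |A ∩ B| < |A ∖ B| — false.
(b) batch 2: |A| = 8, |A ∩ B| = 4; needs |A ∩ B| = 3 — false.
(c) batch 1: |A| = 6, |A ∩ B| = 3; needs |A ∩ B| / |A| ≤ 1/3 — false.
(d) batch 4: |A| = 5, |A ∩ B| = 2; needs |A ∩ B| < |A ∖ B| — true.
(e) batch 3: |A| = 6, |A ∩ B| = 3; needs |A ∩ B| > 2 — true.

2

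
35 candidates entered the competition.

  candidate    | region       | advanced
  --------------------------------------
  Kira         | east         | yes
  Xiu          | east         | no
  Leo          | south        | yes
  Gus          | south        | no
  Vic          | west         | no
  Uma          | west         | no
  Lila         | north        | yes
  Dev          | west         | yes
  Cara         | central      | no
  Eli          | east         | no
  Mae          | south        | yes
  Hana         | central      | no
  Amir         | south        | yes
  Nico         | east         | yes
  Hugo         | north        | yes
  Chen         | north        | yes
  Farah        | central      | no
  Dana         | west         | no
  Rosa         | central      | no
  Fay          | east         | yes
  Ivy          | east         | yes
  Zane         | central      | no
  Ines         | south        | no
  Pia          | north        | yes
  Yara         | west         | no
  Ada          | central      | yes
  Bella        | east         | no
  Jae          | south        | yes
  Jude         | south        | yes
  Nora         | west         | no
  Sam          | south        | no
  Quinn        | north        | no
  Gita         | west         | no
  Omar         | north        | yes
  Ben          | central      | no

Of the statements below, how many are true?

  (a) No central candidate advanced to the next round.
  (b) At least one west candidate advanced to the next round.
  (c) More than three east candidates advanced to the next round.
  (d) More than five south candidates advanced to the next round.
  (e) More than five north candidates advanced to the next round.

2

(a) central: |A| = 7, |A ∩ B| = 1; needs A ∩ B = ∅ (|A ∩ B| = 0) — false.
(b) west: |A| = 7, |A ∩ B| = 1; needs A ∩ B ≠ ∅ (|A ∩ B| ≥ 1) — true.
(c) east: |A| = 7, |A ∩ B| = 4; needs |A ∩ B| > 3 — true.
(d) south: |A| = 8, |A ∩ B| = 5; needs |A ∩ B| > 5 — false.
(e) north: |A| = 6, |A ∩ B| = 5; needs |A ∩ B| > 5 — false.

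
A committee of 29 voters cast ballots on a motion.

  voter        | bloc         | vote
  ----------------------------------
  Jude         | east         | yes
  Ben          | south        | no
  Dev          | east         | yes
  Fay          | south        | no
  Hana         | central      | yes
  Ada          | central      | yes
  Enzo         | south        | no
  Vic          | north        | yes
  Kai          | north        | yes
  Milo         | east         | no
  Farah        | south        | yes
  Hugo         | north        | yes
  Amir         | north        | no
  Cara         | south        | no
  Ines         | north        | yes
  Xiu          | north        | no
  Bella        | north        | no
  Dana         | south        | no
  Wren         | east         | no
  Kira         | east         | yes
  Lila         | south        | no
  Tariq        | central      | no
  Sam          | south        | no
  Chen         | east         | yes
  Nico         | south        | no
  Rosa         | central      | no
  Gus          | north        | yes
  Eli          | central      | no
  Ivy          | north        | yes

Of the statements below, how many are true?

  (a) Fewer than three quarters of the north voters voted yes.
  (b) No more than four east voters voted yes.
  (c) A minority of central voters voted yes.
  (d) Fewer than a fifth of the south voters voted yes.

4

(a) north: |A| = 9, |A ∩ B| = 6; needs |A ∩ B| / |A| < 3/4 — true.
(b) east: |A| = 6, |A ∩ B| = 4; needs |A ∩ B| ≤ 4 — true.
(c) central: |A| = 5, |A ∩ B| = 2; needs |A ∩ B| < |A ∖ B| — true.
(d) south: |A| = 9, |A ∩ B| = 1; needs |A ∩ B| / |A| < 1/5 — true.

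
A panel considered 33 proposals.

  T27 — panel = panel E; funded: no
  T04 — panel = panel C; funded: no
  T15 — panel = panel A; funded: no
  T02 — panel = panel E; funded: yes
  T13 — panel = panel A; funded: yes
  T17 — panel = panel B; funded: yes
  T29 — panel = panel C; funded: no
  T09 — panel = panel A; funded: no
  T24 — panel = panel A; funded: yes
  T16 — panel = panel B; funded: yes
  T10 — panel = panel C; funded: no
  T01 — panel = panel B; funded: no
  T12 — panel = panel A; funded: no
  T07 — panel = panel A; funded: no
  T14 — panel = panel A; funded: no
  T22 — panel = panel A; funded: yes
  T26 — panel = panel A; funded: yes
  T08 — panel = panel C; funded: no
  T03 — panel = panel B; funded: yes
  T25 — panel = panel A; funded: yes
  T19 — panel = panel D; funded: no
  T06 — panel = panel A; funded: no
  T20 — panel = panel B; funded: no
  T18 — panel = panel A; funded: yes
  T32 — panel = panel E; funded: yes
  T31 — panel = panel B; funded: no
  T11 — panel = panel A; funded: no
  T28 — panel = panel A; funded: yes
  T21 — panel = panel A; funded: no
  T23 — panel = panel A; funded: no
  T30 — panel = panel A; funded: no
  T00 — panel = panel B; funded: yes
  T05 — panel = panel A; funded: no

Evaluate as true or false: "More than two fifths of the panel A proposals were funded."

False

Truth condition: |A ∩ B| / |A| > 2/5.
|A| = 18, |A ∩ B| = 7, |A ∖ B| = 11.
|A ∩ B|/|A| = 7/18, so the statement is false.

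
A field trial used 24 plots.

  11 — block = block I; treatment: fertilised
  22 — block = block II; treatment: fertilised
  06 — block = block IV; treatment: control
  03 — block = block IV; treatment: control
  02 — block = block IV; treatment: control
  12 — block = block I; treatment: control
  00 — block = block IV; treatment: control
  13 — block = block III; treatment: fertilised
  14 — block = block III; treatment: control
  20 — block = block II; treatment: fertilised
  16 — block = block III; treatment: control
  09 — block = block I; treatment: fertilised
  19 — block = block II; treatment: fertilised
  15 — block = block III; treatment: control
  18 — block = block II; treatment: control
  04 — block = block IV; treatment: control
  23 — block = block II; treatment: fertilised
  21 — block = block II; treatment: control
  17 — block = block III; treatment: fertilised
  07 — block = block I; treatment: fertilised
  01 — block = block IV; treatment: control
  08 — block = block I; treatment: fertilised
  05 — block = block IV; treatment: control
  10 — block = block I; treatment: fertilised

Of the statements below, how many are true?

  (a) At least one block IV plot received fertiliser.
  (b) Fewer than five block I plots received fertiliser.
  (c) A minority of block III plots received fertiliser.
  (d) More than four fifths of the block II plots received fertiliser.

1

(a) block IV: |A| = 7, |A ∩ B| = 0; needs A ∩ B ≠ ∅ (|A ∩ B| ≥ 1) — false.
(b) block I: |A| = 6, |A ∩ B| = 5; needs |A ∩ B| < 5 — false.
(c) block III: |A| = 5, |A ∩ B| = 2; needs |A ∩ B| < |A ∖ B| — true.
(d) block II: |A| = 6, |A ∩ B| = 4; needs |A ∩ B| / |A| > 4/5 — false.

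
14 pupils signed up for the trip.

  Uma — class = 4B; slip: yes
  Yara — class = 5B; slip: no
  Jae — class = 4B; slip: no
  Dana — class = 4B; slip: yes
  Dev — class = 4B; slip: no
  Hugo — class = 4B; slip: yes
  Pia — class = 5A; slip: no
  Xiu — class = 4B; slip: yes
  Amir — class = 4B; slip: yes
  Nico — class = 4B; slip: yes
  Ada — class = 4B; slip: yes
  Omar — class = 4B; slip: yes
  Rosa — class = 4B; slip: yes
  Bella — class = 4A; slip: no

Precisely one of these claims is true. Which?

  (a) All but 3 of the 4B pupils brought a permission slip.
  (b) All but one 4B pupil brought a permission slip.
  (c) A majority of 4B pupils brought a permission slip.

|A| = 11, |A ∩ B| = 9, |A ∖ B| = 2.
(a) requires |A ∖ B| = 3: false.
(b) requires |A ∖ B| = 1: false.
(c) requires |A ∩ B| > |A ∖ B|: true.

(c)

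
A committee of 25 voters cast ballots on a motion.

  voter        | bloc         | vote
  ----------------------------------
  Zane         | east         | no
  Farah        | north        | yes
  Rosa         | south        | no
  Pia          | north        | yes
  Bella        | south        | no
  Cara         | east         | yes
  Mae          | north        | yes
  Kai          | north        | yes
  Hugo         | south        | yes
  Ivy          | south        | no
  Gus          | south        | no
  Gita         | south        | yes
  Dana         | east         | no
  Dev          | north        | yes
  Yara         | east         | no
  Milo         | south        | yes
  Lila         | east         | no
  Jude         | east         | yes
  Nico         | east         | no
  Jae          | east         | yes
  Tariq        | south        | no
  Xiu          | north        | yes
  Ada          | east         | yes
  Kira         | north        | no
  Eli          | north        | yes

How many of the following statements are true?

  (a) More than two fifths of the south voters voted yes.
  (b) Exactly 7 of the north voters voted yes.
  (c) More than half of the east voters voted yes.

(a) south: |A| = 8, |A ∩ B| = 3; needs |A ∩ B| / |A| > 2/5 — false.
(b) north: |A| = 8, |A ∩ B| = 7; needs |A ∩ B| = 7 — true.
(c) east: |A| = 9, |A ∩ B| = 4; needs |A ∩ B| > |A ∖ B| — false.

1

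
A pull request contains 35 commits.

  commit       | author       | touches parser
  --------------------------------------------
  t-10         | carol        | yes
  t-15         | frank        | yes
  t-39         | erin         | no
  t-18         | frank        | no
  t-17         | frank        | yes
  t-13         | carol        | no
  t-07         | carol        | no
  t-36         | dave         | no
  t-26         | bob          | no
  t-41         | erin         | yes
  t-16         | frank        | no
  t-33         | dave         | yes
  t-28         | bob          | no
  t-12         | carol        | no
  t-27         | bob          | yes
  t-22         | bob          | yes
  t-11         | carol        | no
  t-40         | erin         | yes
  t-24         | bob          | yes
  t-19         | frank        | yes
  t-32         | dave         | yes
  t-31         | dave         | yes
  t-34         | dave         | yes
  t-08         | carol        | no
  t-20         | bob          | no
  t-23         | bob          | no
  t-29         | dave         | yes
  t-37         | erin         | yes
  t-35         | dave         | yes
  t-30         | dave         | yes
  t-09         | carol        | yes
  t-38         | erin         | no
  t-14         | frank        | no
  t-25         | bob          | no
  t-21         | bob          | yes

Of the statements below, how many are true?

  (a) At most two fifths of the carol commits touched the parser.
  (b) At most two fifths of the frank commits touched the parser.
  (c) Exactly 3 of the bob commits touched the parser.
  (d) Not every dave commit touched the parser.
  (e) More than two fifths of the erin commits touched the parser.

3

(a) carol: |A| = 7, |A ∩ B| = 2; needs |A ∩ B| / |A| ≤ 2/5 — true.
(b) frank: |A| = 6, |A ∩ B| = 3; needs |A ∩ B| / |A| ≤ 2/5 — false.
(c) bob: |A| = 9, |A ∩ B| = 4; needs |A ∩ B| = 3 — false.
(d) dave: |A| = 8, |A ∩ B| = 7; needs A ⊄ B (|A ∖ B| ≥ 1) — true.
(e) erin: |A| = 5, |A ∩ B| = 3; needs |A ∩ B| / |A| > 2/5 — true.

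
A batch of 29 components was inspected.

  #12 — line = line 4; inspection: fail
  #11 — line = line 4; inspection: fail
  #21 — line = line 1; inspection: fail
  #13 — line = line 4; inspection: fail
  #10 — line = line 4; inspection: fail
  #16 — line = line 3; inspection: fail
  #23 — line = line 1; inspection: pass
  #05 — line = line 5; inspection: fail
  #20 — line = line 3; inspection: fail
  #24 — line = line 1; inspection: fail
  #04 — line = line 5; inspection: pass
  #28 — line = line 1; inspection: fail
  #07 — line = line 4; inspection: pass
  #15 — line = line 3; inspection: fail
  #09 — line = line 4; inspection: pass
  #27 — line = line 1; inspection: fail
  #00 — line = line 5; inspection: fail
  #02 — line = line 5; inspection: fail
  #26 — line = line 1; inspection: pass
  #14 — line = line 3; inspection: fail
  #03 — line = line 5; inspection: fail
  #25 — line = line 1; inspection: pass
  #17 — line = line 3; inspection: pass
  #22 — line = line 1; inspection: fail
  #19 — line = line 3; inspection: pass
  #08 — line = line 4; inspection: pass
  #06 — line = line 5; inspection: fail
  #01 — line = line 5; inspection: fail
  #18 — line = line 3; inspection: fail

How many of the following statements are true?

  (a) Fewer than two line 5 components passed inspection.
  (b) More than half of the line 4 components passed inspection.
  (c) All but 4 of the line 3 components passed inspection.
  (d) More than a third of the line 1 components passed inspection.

2

(a) line 5: |A| = 7, |A ∩ B| = 1; needs |A ∩ B| < 2 — true.
(b) line 4: |A| = 7, |A ∩ B| = 3; needs |A ∩ B| > |A ∖ B| — false.
(c) line 3: |A| = 7, |A ∩ B| = 2; needs |A ∖ B| = 4 — false.
(d) line 1: |A| = 8, |A ∩ B| = 3; needs |A ∩ B| / |A| > 1/3 — true.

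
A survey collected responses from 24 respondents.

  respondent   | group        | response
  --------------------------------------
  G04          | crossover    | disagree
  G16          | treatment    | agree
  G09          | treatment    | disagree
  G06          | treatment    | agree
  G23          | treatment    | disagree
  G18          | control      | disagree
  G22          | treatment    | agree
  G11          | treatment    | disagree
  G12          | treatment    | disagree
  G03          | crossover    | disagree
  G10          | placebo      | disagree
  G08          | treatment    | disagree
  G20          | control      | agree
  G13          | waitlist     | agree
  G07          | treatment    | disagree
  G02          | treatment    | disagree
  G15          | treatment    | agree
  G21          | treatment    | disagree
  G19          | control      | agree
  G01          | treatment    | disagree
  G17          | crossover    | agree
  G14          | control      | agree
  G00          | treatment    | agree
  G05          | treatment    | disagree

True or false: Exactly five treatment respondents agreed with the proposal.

True

Truth condition: |A ∩ B| = 5.
|A| = 15, |A ∩ B| = 5, |A ∖ B| = 10.
|A ∩ B| = 5, so the statement is true.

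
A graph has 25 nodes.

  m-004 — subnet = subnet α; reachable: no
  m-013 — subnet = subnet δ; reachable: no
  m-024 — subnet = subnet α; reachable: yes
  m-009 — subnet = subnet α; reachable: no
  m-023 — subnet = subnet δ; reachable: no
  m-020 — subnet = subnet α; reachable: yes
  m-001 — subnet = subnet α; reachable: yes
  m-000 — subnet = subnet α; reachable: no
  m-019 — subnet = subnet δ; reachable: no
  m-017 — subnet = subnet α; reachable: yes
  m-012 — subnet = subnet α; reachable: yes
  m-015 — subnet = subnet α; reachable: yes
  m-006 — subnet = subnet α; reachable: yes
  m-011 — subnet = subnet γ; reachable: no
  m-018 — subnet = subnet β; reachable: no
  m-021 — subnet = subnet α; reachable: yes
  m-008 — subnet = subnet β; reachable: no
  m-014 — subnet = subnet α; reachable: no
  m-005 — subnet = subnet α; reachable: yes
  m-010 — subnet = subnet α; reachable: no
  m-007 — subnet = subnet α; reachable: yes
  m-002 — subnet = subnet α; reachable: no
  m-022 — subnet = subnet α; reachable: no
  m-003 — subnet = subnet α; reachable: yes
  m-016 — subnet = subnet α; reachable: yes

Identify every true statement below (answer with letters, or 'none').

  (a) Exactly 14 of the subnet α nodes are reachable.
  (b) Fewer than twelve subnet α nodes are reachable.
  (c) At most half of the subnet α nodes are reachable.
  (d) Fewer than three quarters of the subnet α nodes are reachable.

|A| = 19, |A ∩ B| = 12, |A ∖ B| = 7.
(a) |A ∩ B| = 14: fails.
(b) |A ∩ B| < 12: fails.
(c) |A ∩ B| ≤ |A ∖ B|: fails.
(d) |A ∩ B| / |A| < 3/4: holds.

(d)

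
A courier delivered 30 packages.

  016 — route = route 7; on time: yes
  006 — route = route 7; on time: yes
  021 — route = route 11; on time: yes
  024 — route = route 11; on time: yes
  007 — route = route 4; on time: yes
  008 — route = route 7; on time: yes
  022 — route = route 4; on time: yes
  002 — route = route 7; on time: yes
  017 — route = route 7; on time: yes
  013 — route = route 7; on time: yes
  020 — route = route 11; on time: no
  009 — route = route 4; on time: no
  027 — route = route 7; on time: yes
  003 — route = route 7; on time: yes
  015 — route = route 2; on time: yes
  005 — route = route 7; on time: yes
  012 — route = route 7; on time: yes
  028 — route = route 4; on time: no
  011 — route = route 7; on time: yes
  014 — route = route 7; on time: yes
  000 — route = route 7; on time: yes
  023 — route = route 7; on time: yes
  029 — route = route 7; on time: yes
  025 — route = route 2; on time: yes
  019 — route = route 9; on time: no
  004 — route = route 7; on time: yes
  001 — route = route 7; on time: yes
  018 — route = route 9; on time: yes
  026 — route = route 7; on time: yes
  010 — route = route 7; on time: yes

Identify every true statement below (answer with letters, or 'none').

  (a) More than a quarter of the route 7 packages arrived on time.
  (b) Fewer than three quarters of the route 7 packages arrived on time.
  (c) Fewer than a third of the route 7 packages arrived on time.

(a)

|A| = 19, |A ∩ B| = 19, |A ∖ B| = 0.
(a) |A ∩ B| / |A| > 1/4: holds.
(b) |A ∩ B| / |A| < 3/4: fails.
(c) |A ∩ B| / |A| < 1/3: fails.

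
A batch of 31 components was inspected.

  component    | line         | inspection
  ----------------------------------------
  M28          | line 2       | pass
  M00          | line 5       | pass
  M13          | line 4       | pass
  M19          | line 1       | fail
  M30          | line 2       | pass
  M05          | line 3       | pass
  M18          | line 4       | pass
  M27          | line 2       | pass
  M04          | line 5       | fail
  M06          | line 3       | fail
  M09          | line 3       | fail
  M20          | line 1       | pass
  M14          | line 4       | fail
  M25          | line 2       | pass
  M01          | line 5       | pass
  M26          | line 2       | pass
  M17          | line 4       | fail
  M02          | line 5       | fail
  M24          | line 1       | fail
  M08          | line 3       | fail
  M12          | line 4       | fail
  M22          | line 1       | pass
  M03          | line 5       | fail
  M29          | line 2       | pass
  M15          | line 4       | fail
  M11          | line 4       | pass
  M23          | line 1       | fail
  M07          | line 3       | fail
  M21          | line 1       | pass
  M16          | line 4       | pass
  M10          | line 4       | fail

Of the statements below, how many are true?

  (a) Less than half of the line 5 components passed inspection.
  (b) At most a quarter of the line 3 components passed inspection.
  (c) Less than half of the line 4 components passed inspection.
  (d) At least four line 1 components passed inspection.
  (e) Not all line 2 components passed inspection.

3

(a) line 5: |A| = 5, |A ∩ B| = 2; needs |A ∩ B| < |A ∖ B| — true.
(b) line 3: |A| = 5, |A ∩ B| = 1; needs |A ∩ B| / |A| ≤ 1/4 — true.
(c) line 4: |A| = 9, |A ∩ B| = 4; needs |A ∩ B| < |A ∖ B| — true.
(d) line 1: |A| = 6, |A ∩ B| = 3; needs |A ∩ B| ≥ 4 — false.
(e) line 2: |A| = 6, |A ∩ B| = 6; needs A ⊄ B (|A ∖ B| ≥ 1) — false.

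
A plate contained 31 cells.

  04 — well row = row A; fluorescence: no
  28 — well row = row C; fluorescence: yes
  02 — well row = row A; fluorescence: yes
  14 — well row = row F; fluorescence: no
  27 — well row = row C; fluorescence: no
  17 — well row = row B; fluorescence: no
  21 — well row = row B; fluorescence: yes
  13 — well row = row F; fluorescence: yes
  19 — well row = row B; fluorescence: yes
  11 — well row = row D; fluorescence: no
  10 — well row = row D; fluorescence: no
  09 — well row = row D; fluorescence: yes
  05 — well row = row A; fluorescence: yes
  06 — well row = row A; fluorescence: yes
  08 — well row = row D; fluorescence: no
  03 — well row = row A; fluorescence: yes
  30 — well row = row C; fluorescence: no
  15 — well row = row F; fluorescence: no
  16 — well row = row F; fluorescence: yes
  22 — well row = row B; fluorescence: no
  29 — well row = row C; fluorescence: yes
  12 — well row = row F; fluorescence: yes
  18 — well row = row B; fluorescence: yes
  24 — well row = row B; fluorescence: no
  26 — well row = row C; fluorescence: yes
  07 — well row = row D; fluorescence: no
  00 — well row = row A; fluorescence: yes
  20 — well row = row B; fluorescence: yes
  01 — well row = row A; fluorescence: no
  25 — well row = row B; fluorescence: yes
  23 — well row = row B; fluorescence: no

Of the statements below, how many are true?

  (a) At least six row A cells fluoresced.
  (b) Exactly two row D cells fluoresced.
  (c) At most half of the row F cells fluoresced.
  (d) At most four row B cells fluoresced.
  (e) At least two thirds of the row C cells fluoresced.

(a) row A: |A| = 7, |A ∩ B| = 5; needs |A ∩ B| ≥ 6 — false.
(b) row D: |A| = 5, |A ∩ B| = 1; needs |A ∩ B| = 2 — false.
(c) row F: |A| = 5, |A ∩ B| = 3; needs |A ∩ B| ≤ |A ∖ B| — false.
(d) row B: |A| = 9, |A ∩ B| = 5; needs |A ∩ B| ≤ 4 — false.
(e) row C: |A| = 5, |A ∩ B| = 3; needs |A ∩ B| / |A| ≥ 2/3 — false.

0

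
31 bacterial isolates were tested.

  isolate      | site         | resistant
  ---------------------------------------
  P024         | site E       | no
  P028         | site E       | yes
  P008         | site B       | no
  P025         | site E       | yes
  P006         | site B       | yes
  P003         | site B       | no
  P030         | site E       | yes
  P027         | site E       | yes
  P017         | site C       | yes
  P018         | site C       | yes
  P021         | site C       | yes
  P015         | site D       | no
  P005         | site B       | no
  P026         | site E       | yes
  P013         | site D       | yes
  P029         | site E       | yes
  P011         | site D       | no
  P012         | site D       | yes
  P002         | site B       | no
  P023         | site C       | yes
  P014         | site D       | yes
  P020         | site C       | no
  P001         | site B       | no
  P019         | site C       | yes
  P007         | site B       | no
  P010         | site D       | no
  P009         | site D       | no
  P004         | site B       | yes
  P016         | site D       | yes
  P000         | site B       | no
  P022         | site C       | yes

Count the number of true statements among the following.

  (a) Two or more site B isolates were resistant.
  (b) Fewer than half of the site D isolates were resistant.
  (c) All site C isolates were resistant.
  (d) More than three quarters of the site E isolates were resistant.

2

(a) site B: |A| = 9, |A ∩ B| = 2; needs |A ∩ B| ≥ 2 — true.
(b) site D: |A| = 8, |A ∩ B| = 4; needs |A ∩ B| < |A ∖ B| — false.
(c) site C: |A| = 7, |A ∩ B| = 6; needs A ⊆ B, i.e. every element of A is in B (|A ∖ B| = 0) — false.
(d) site E: |A| = 7, |A ∩ B| = 6; needs |A ∩ B| / |A| > 3/4 — true.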